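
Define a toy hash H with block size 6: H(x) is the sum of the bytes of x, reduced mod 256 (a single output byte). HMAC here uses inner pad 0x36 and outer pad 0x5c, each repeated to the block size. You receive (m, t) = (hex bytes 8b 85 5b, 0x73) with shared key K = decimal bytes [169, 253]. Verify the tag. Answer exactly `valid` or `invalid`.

invalid

Key decimal bytes [169, 253] = a9 fd is 2 bytes ≤ B = 6; zero-pad to 6 bytes: K' = a9 fd 00 00 00 00.
K' ⊕ ipad = 9f cb 36 36 36 36; K' ⊕ opad = f5 a1 5c 5c 5c 5c.
Inner hash: sum = 159+203+54+54+54+54+139+133+91 = 941; mod 256 = 173 → ad.
Outer hash (recomputed tag): sum = 245+161+92+92+92+92+173 = 947; mod 256 = 179 → b3.
Recomputed tag = b3; claimed = 73 → mismatch.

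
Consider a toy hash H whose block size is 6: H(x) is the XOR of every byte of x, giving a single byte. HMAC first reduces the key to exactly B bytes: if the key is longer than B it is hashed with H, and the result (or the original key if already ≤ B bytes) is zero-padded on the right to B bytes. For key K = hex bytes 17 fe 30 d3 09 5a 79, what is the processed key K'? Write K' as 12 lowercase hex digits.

200000000000

|K| = 7 > B = 6, so first hash the key.
H(K): XOR 17⊕fe⊕30⊕d3⊕09⊕5a⊕79 = 20.
Zero-pad H(K) = 20 to 6 bytes: K' = 20 00 00 00 00 00.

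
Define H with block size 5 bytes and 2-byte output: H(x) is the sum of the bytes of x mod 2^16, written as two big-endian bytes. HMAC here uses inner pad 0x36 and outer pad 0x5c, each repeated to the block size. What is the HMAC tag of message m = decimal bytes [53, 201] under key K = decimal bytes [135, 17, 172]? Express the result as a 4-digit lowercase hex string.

Key decimal bytes [135, 17, 172] = 87 11 ac is 3 bytes ≤ B = 5; zero-pad to 5 bytes: K' = 87 11 ac 00 00.
K' ⊕ ipad = b1 27 9a 36 36.  K' ⊕ opad = db 4d f0 5c 5c.
Inner input = (K'⊕ipad) ∥ m = b1 27 9a 36 36 ∥ 35 c9.
Inner hash: sum = 177+39+154+54+54+53+201 = 732 → 02 dc.
Outer input = (K'⊕opad) ∥ inner = db 4d f0 5c 5c ∥ 02 dc.
Outer hash (tag): sum = 219+77+240+92+92+2+220 = 942 → 03 ae.

03ae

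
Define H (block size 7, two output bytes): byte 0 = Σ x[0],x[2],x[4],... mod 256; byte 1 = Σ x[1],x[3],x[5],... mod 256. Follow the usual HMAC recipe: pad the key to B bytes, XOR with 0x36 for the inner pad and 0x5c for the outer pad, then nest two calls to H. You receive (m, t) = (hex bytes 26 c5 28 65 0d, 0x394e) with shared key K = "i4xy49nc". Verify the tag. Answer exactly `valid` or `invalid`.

valid

Key "i4xy49nc" = 69 34 78 79 34 39 6e 63 is 8 bytes > B = 7, so hash it first: H(key) = 83 49, then zero-pad to 7 bytes: K' = 83 49 00 00 00 00 00.
K' ⊕ ipad = b5 7f 36 36 36 36 36; K' ⊕ opad = df 15 5c 5c 5c 5c 5c.
Inner hash: even-index sum = 641 mod 256 = 129; odd-index sum = 326 mod 256 = 70 → 81 46.
Outer hash (recomputed tag): even-index sum = 569 mod 256 = 57; odd-index sum = 334 mod 256 = 78 → 39 4e.
Recomputed tag = 394e; claimed = 394e → match.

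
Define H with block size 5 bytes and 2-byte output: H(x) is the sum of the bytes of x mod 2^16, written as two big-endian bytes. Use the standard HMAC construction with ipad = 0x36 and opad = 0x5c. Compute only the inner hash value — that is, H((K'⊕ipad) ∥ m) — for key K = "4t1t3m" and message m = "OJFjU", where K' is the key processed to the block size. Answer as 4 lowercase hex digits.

0352

Key "4t1t3m" = 34 74 31 74 33 6d is 6 bytes > B = 5, so hash it first: H(key) = 01 ed, then zero-pad to 5 bytes: K' = 01 ed 00 00 00.
K' ⊕ ipad = 37 db 36 36 36.
Inner input = 37 db 36 36 36 ∥ 4f 4a 46 6a 55.
Inner hash: sum = 55+219+54+54+54+79+74+70+106+85 = 850 → 03 52.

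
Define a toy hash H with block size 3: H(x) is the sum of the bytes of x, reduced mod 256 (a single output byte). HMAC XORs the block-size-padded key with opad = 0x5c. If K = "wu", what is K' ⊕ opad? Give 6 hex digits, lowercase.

Key "wu" = 77 75 is 2 bytes ≤ B = 3; zero-pad to 3 bytes: K' = 77 75 00.
XOR each byte with 0x5c: 77⊕5c=2b, 75⊕5c=29, 00⊕5c=5c.

2b295c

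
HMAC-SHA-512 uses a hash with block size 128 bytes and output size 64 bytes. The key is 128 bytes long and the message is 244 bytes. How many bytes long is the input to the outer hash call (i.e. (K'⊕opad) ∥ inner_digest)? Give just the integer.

192

Key is 128 ≤ 128 bytes, zero-padded: |K'| = 128.
Outer input = (K'⊕opad) ∥ H(inner) → 128 + 64 = 192 bytes.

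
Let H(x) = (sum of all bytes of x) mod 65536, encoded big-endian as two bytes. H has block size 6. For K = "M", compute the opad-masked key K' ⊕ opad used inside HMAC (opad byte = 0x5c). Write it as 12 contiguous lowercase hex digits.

115c5c5c5c5c

Key "M" = 4d is 1 byte ≤ B = 6; zero-pad to 6 bytes: K' = 4d 00 00 00 00 00.
XOR each byte with 0x5c: 4d⊕5c=11, 00⊕5c=5c, 00⊕5c=5c, 00⊕5c=5c, 00⊕5c=5c, 00⊕5c=5c.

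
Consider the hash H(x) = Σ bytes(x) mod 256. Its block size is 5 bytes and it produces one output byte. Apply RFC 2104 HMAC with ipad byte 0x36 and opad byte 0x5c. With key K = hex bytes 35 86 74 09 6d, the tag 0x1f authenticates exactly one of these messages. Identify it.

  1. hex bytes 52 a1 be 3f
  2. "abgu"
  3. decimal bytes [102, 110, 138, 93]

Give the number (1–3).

2

Key hex bytes 35 86 74 09 6d is exactly B = 5 bytes: K' = 35 86 74 09 6d.
K' ⊕ ipad = 03 b0 42 3f 5b; K' ⊕ opad = 69 da 28 55 31.
m1: inner = H(03 b0 42 3f 5b 52 a1 be 3f) = 7f; tag = H(69 da 28 55 31 7f) = 70
m2: inner = H(03 b0 42 3f 5b 61 62 67 75) = 2e; tag = H(69 da 28 55 31 2e) = 1f ← matches
m3: inner = H(03 b0 42 3f 5b 66 6e 8a 5d) = 4a; tag = H(69 da 28 55 31 4a) = 3b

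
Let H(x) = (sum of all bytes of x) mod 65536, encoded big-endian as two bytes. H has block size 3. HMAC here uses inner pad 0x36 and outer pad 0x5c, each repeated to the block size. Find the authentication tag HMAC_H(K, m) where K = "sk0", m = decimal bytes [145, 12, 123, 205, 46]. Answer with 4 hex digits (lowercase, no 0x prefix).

Key "sk0" = 73 6b 30 is exactly B = 3 bytes: K' = 73 6b 30.
K' ⊕ ipad = 45 5d 06.  K' ⊕ opad = 2f 37 6c.
Inner input = (K'⊕ipad) ∥ m = 45 5d 06 ∥ 91 0c 7b cd 2e.
Inner hash: sum = 69+93+6+145+12+123+205+46 = 699 → 02 bb.
Outer input = (K'⊕opad) ∥ inner = 2f 37 6c ∥ 02 bb.
Outer hash (tag): sum = 47+55+108+2+187 = 399 → 01 8f.

018f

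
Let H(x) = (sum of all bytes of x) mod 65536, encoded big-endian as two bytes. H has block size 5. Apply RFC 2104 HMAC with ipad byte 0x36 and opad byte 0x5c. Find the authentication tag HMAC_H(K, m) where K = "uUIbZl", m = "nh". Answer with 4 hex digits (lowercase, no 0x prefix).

Key "uUIbZl" = 75 55 49 62 5a 6c is 6 bytes > B = 5, so hash it first: H(key) = 02 3b, then zero-pad to 5 bytes: K' = 02 3b 00 00 00.
K' ⊕ ipad = 34 0d 36 36 36.  K' ⊕ opad = 5e 67 5c 5c 5c.
Inner input = (K'⊕ipad) ∥ m = 34 0d 36 36 36 ∥ 6e 68.
Inner hash: sum = 52+13+54+54+54+110+104 = 441 → 01 b9.
Outer input = (K'⊕opad) ∥ inner = 5e 67 5c 5c 5c ∥ 01 b9.
Outer hash (tag): sum = 94+103+92+92+92+1+185 = 659 → 02 93.

0293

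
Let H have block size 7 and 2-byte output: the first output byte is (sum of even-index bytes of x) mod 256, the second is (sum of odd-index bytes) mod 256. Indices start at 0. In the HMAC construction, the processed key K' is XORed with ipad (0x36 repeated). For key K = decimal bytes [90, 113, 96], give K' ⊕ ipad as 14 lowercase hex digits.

Key decimal bytes [90, 113, 96] = 5a 71 60 is 3 bytes ≤ B = 7; zero-pad to 7 bytes: K' = 5a 71 60 00 00 00 00.
XOR each byte with 0x36: 5a⊕36=6c, 71⊕36=47, 60⊕36=56, 00⊕36=36, 00⊕36=36, 00⊕36=36, 00⊕36=36.

6c475636363636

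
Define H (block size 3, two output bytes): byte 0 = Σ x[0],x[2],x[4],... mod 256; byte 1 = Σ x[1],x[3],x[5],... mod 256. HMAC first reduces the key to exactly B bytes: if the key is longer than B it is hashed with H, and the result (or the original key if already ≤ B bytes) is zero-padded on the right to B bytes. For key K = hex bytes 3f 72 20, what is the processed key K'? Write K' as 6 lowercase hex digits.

Key hex bytes 3f 72 20 is exactly B = 3 bytes: K' = 3f 72 20.

3f7220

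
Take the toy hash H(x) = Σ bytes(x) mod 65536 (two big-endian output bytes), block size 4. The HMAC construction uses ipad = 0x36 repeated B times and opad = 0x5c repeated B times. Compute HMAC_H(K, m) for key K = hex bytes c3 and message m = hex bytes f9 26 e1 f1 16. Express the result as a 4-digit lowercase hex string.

Key hex bytes c3 is 1 byte ≤ B = 4; zero-pad to 4 bytes: K' = c3 00 00 00.
K' ⊕ ipad = f5 36 36 36.  K' ⊕ opad = 9f 5c 5c 5c.
Inner input = (K'⊕ipad) ∥ m = f5 36 36 36 ∥ f9 26 e1 f1 16.
Inner hash: sum = 245+54+54+54+249+38+225+241+22 = 1182 → 04 9e.
Outer input = (K'⊕opad) ∥ inner = 9f 5c 5c 5c ∥ 04 9e.
Outer hash (tag): sum = 159+92+92+92+4+158 = 597 → 02 55.

0255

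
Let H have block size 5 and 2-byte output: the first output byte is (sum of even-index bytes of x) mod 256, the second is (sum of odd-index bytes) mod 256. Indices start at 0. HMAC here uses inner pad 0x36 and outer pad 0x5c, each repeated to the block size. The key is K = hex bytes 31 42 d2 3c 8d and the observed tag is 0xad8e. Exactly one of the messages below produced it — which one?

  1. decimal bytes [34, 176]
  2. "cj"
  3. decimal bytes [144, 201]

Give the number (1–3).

2

Key hex bytes 31 42 d2 3c 8d is exactly B = 5 bytes: K' = 31 42 d2 3c 8d.
K' ⊕ ipad = 07 74 e4 0a bb; K' ⊕ opad = 6d 1e 8e 60 d1.
m1: inner = H(07 74 e4 0a bb 22 b0) = 56 a0; tag = H(6d 1e 8e 60 d1 56 a0) = 6cd4
m2: inner = H(07 74 e4 0a bb 63 6a) = 10 e1; tag = H(6d 1e 8e 60 d1 10 e1) = ad8e ← matches
m3: inner = H(07 74 e4 0a bb 90 c9) = 6f 0e; tag = H(6d 1e 8e 60 d1 6f 0e) = daed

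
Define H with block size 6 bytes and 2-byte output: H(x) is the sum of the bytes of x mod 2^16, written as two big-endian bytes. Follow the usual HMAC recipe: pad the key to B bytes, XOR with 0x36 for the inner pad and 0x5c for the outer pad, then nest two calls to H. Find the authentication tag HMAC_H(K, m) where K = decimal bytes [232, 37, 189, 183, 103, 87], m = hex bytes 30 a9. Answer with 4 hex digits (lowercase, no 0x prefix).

03ca

Key decimal bytes [232, 37, 189, 183, 103, 87] = e8 25 bd b7 67 57 is exactly B = 6 bytes: K' = e8 25 bd b7 67 57.
K' ⊕ ipad = de 13 8b 81 51 61.  K' ⊕ opad = b4 79 e1 eb 3b 0b.
Inner input = (K'⊕ipad) ∥ m = de 13 8b 81 51 61 ∥ 30 a9.
Inner hash: sum = 222+19+139+129+81+97+48+169 = 904 → 03 88.
Outer input = (K'⊕opad) ∥ inner = b4 79 e1 eb 3b 0b ∥ 03 88.
Outer hash (tag): sum = 180+121+225+235+59+11+3+136 = 970 → 03 ca.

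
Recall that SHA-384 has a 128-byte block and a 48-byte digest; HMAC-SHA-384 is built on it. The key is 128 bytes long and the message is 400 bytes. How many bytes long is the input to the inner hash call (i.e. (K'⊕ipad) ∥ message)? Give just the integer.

528

Key is 128 ≤ 128 bytes, zero-padded: |K'| = 128.
Inner input = (K'⊕ipad) ∥ m → 128 + 400 = 528 bytes.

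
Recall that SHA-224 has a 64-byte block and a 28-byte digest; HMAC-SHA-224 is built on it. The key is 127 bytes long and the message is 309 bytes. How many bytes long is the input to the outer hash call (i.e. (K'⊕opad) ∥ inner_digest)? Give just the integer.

92

Key is 127 > 64 bytes, so it is hashed to 28 bytes then zero-padded to 64: |K'| = 64.
Outer input = (K'⊕opad) ∥ H(inner) → 64 + 28 = 92 bytes.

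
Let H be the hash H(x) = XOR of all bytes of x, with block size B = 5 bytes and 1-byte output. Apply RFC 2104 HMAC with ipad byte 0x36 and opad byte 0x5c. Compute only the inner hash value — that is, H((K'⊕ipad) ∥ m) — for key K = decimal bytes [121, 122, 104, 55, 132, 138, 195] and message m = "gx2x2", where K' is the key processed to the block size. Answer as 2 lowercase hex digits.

Key decimal bytes [121, 122, 104, 55, 132, 138, 195] = 79 7a 68 37 84 8a c3 is 7 bytes > B = 5, so hash it first: H(key) = 91, then zero-pad to 5 bytes: K' = 91 00 00 00 00.
K' ⊕ ipad = a7 36 36 36 36.
Inner input = a7 36 36 36 36 ∥ 67 78 32 78 32.
Inner hash: XOR a7⊕36⊕36⊕36⊕36⊕67⊕78⊕32⊕78⊕32 = c0.

c0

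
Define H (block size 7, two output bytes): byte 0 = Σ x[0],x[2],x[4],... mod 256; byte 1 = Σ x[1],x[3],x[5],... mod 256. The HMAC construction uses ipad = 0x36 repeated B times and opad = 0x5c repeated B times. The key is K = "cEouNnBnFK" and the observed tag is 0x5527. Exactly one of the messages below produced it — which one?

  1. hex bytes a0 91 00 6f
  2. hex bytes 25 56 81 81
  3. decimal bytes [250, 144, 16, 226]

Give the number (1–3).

Key "cEouNnBnFK" = 63 45 6f 75 4e 6e 42 6e 46 4b is 10 bytes > B = 7, so hash it first: H(key) = a8 e1, then zero-pad to 7 bytes: K' = a8 e1 00 00 00 00 00.
K' ⊕ ipad = 9e d7 36 36 36 36 36; K' ⊕ opad = f4 bd 5c 5c 5c 5c 5c.
m1: inner = H(9e d7 36 36 36 36 36 a0 91 00 6f) = 40 e3; tag = H(f4 bd 5c 5c 5c 5c 5c 40 e3) = ebb5
m2: inner = H(9e d7 36 36 36 36 36 25 56 81 81) = 17 e9; tag = H(f4 bd 5c 5c 5c 5c 5c 17 e9) = f18c
m3: inner = H(9e d7 36 36 36 36 36 fa 90 10 e2) = b2 4d; tag = H(f4 bd 5c 5c 5c 5c 5c b2 4d) = 5527 ← matches

3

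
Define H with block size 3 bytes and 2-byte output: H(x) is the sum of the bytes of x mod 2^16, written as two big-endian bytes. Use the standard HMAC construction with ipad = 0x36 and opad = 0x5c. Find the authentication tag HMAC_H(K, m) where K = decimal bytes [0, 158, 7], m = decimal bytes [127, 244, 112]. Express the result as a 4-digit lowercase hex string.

Key decimal bytes [0, 158, 7] = 00 9e 07 is exactly B = 3 bytes: K' = 00 9e 07.
K' ⊕ ipad = 36 a8 31.  K' ⊕ opad = 5c c2 5b.
Inner input = (K'⊕ipad) ∥ m = 36 a8 31 ∥ 7f f4 70.
Inner hash: sum = 54+168+49+127+244+112 = 754 → 02 f2.
Outer input = (K'⊕opad) ∥ inner = 5c c2 5b ∥ 02 f2.
Outer hash (tag): sum = 92+194+91+2+242 = 621 → 02 6d.

026d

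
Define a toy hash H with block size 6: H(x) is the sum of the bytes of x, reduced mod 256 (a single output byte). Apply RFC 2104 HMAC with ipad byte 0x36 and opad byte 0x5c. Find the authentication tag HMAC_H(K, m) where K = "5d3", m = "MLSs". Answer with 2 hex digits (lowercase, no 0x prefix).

7f

Key "5d3" = 35 64 33 is 3 bytes ≤ B = 6; zero-pad to 6 bytes: K' = 35 64 33 00 00 00.
K' ⊕ ipad = 03 52 05 36 36 36.  K' ⊕ opad = 69 38 6f 5c 5c 5c.
Inner input = (K'⊕ipad) ∥ m = 03 52 05 36 36 36 ∥ 4d 4c 53 73.
Inner hash: sum = 3+82+5+54+54+54+77+76+83+115 = 603; mod 256 = 91 → 5b.
Outer input = (K'⊕opad) ∥ inner = 69 38 6f 5c 5c 5c ∥ 5b.
Outer hash (tag): sum = 105+56+111+92+92+92+91 = 639; mod 256 = 127 → 7f.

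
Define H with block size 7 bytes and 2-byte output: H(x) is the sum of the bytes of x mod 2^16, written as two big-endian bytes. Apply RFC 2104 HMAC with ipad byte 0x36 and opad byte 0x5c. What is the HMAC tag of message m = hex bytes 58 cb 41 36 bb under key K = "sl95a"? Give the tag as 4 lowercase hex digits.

Key "sl95a" = 73 6c 39 35 61 is 5 bytes ≤ B = 7; zero-pad to 7 bytes: K' = 73 6c 39 35 61 00 00.
K' ⊕ ipad = 45 5a 0f 03 57 36 36.  K' ⊕ opad = 2f 30 65 69 3d 5c 5c.
Inner input = (K'⊕ipad) ∥ m = 45 5a 0f 03 57 36 36 ∥ 58 cb 41 36 bb.
Inner hash: sum = 69+90+15+3+87+54+54+88+203+65+54+187 = 969 → 03 c9.
Outer input = (K'⊕opad) ∥ inner = 2f 30 65 69 3d 5c 5c ∥ 03 c9.
Outer hash (tag): sum = 47+48+101+105+61+92+92+3+201 = 750 → 02 ee.

02ee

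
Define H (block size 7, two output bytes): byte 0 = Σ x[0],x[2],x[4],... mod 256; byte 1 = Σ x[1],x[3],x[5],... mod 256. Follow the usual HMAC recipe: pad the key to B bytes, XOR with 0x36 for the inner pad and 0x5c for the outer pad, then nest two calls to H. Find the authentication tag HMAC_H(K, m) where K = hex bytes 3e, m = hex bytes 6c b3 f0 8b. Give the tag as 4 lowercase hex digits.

Key hex bytes 3e is 1 byte ≤ B = 7; zero-pad to 7 bytes: K' = 3e 00 00 00 00 00 00.
K' ⊕ ipad = 08 36 36 36 36 36 36.  K' ⊕ opad = 62 5c 5c 5c 5c 5c 5c.
Inner input = (K'⊕ipad) ∥ m = 08 36 36 36 36 36 36 ∥ 6c b3 f0 8b.
Inner hash: even-index sum = 488 mod 256 = 232; odd-index sum = 510 mod 256 = 254 → e8 fe.
Outer input = (K'⊕opad) ∥ inner = 62 5c 5c 5c 5c 5c 5c ∥ e8 fe.
Outer hash (tag): even-index sum = 628 mod 256 = 116; odd-index sum = 508 mod 256 = 252 → 74 fc.

74fc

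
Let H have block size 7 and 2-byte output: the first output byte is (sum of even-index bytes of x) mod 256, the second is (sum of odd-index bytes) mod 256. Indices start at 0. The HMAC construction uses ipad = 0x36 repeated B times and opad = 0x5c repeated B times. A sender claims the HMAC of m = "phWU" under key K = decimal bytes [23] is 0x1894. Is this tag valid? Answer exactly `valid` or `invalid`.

Key decimal bytes [23] = 17 is 1 byte ≤ B = 7; zero-pad to 7 bytes: K' = 17 00 00 00 00 00 00.
K' ⊕ ipad = 21 36 36 36 36 36 36; K' ⊕ opad = 4b 5c 5c 5c 5c 5c 5c.
Inner hash: even-index sum = 384 mod 256 = 128; odd-index sum = 361 mod 256 = 105 → 80 69.
Outer hash (recomputed tag): even-index sum = 456 mod 256 = 200; odd-index sum = 404 mod 256 = 148 → c8 94.
Recomputed tag = c894; claimed = 1894 → mismatch.

invalid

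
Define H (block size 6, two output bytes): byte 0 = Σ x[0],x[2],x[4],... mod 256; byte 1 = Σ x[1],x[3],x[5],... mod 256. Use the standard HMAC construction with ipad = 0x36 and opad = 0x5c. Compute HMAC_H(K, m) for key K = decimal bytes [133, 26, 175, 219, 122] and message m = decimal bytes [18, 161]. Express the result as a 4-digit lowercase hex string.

9c19

Key decimal bytes [133, 26, 175, 219, 122] = 85 1a af db 7a is 5 bytes ≤ B = 6; zero-pad to 6 bytes: K' = 85 1a af db 7a 00.
K' ⊕ ipad = b3 2c 99 ed 4c 36.  K' ⊕ opad = d9 46 f3 87 26 5c.
Inner input = (K'⊕ipad) ∥ m = b3 2c 99 ed 4c 36 ∥ 12 a1.
Inner hash: even-index sum = 426 mod 256 = 170; odd-index sum = 496 mod 256 = 240 → aa f0.
Outer input = (K'⊕opad) ∥ inner = d9 46 f3 87 26 5c ∥ aa f0.
Outer hash (tag): even-index sum = 668 mod 256 = 156; odd-index sum = 537 mod 256 = 25 → 9c 19.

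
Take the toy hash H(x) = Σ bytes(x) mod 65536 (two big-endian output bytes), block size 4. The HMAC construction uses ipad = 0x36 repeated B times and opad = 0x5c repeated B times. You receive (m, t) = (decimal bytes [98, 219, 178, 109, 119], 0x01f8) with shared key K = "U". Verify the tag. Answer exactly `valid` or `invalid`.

valid

Key "U" = 55 is 1 byte ≤ B = 4; zero-pad to 4 bytes: K' = 55 00 00 00.
K' ⊕ ipad = 63 36 36 36; K' ⊕ opad = 09 5c 5c 5c.
Inner hash: sum = 99+54+54+54+98+219+178+109+119 = 984 → 03 d8.
Outer hash (recomputed tag): sum = 9+92+92+92+3+216 = 504 → 01 f8.
Recomputed tag = 01f8; claimed = 01f8 → match.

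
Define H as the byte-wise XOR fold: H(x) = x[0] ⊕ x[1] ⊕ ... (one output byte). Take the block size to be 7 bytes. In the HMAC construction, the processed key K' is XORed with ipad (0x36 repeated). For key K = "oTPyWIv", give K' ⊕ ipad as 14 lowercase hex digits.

5962664f617f40

Key "oTPyWIv" = 6f 54 50 79 57 49 76 is exactly B = 7 bytes: K' = 6f 54 50 79 57 49 76.
XOR each byte with 0x36: 6f⊕36=59, 54⊕36=62, 50⊕36=66, 79⊕36=4f, 57⊕36=61, 49⊕36=7f, 76⊕36=40.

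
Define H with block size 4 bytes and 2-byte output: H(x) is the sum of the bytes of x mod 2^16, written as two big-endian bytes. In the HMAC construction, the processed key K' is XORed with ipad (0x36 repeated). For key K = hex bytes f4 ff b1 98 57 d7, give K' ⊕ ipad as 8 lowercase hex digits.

Key hex bytes f4 ff b1 98 57 d7 is 6 bytes > B = 4, so hash it first: H(key) = 04 6a, then zero-pad to 4 bytes: K' = 04 6a 00 00.
XOR each byte with 0x36: 04⊕36=32, 6a⊕36=5c, 00⊕36=36, 00⊕36=36.

325c3636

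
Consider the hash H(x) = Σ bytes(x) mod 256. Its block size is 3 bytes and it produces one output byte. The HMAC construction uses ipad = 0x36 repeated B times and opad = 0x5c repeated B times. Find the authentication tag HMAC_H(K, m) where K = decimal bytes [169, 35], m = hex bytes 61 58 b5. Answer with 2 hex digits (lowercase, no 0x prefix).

28

Key decimal bytes [169, 35] = a9 23 is 2 bytes ≤ B = 3; zero-pad to 3 bytes: K' = a9 23 00.
K' ⊕ ipad = 9f 15 36.  K' ⊕ opad = f5 7f 5c.
Inner input = (K'⊕ipad) ∥ m = 9f 15 36 ∥ 61 58 b5.
Inner hash: sum = 159+21+54+97+88+181 = 600; mod 256 = 88 → 58.
Outer input = (K'⊕opad) ∥ inner = f5 7f 5c ∥ 58.
Outer hash (tag): sum = 245+127+92+88 = 552; mod 256 = 40 → 28.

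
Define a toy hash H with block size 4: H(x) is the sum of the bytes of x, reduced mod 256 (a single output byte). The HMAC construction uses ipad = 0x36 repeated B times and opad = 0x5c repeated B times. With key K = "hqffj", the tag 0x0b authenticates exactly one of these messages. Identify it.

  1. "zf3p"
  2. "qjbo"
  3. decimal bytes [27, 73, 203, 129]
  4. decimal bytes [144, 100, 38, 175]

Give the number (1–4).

Key "hqffj" = 68 71 66 66 6a is 5 bytes > B = 4, so hash it first: H(key) = 0f, then zero-pad to 4 bytes: K' = 0f 00 00 00.
K' ⊕ ipad = 39 36 36 36; K' ⊕ opad = 53 5c 5c 5c.
m1: inner = H(39 36 36 36 7a 66 33 70) = 5e; tag = H(53 5c 5c 5c 5e) = c5
m2: inner = H(39 36 36 36 71 6a 62 6f) = 87; tag = H(53 5c 5c 5c 87) = ee
m3: inner = H(39 36 36 36 1b 49 cb 81) = 8b; tag = H(53 5c 5c 5c 8b) = f2
m4: inner = H(39 36 36 36 90 64 26 af) = a4; tag = H(53 5c 5c 5c a4) = 0b ← matches

4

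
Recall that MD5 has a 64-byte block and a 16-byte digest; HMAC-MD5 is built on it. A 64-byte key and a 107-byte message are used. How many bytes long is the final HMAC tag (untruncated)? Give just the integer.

The tag is one MD5 digest: 16 bytes.

16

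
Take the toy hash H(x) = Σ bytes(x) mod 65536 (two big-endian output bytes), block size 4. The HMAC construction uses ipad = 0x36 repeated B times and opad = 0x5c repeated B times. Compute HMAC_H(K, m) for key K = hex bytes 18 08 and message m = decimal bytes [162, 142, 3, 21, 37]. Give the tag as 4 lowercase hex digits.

Key hex bytes 18 08 is 2 bytes ≤ B = 4; zero-pad to 4 bytes: K' = 18 08 00 00.
K' ⊕ ipad = 2e 3e 36 36.  K' ⊕ opad = 44 54 5c 5c.
Inner input = (K'⊕ipad) ∥ m = 2e 3e 36 36 ∥ a2 8e 03 15 25.
Inner hash: sum = 46+62+54+54+162+142+3+21+37 = 581 → 02 45.
Outer input = (K'⊕opad) ∥ inner = 44 54 5c 5c ∥ 02 45.
Outer hash (tag): sum = 68+84+92+92+2+69 = 407 → 01 97.

0197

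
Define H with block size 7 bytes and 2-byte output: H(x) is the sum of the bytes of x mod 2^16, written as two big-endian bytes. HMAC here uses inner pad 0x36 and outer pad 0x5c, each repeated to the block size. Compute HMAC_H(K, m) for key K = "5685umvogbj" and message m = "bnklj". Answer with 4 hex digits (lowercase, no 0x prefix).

02f5

Key "5685umvogbj" = 35 36 38 35 75 6d 76 6f 67 62 6a is 11 bytes > B = 7, so hash it first: H(key) = 03 d2, then zero-pad to 7 bytes: K' = 03 d2 00 00 00 00 00.
K' ⊕ ipad = 35 e4 36 36 36 36 36.  K' ⊕ opad = 5f 8e 5c 5c 5c 5c 5c.
Inner input = (K'⊕ipad) ∥ m = 35 e4 36 36 36 36 36 ∥ 62 6e 6b 6c 6a.
Inner hash: sum = 53+228+54+54+54+54+54+98+110+107+108+106 = 1080 → 04 38.
Outer input = (K'⊕opad) ∥ inner = 5f 8e 5c 5c 5c 5c 5c ∥ 04 38.
Outer hash (tag): sum = 95+142+92+92+92+92+92+4+56 = 757 → 02 f5.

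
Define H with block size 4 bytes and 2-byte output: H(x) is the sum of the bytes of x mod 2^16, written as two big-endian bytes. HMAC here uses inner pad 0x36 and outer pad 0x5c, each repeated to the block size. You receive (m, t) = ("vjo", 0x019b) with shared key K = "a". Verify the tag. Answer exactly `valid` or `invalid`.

Key "a" = 61 is 1 byte ≤ B = 4; zero-pad to 4 bytes: K' = 61 00 00 00.
K' ⊕ ipad = 57 36 36 36; K' ⊕ opad = 3d 5c 5c 5c.
Inner hash: sum = 87+54+54+54+118+106+111 = 584 → 02 48.
Outer hash (recomputed tag): sum = 61+92+92+92+2+72 = 411 → 01 9b.
Recomputed tag = 019b; claimed = 019b → match.

valid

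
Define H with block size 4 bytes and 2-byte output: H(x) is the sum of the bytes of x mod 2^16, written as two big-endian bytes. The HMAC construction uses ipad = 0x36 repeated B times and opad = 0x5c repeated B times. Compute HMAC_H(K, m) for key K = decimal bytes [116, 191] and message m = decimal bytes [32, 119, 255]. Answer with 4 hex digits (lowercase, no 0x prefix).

0292

Key decimal bytes [116, 191] = 74 bf is 2 bytes ≤ B = 4; zero-pad to 4 bytes: K' = 74 bf 00 00.
K' ⊕ ipad = 42 89 36 36.  K' ⊕ opad = 28 e3 5c 5c.
Inner input = (K'⊕ipad) ∥ m = 42 89 36 36 ∥ 20 77 ff.
Inner hash: sum = 66+137+54+54+32+119+255 = 717 → 02 cd.
Outer input = (K'⊕opad) ∥ inner = 28 e3 5c 5c ∥ 02 cd.
Outer hash (tag): sum = 40+227+92+92+2+205 = 658 → 02 92.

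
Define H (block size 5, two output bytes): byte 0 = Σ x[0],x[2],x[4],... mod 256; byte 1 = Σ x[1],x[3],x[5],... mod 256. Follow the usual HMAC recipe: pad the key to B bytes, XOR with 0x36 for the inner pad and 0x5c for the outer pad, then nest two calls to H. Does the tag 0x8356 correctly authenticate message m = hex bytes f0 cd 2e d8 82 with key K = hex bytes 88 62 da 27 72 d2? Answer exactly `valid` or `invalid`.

valid

Key hex bytes 88 62 da 27 72 d2 is 6 bytes > B = 5, so hash it first: H(key) = d4 5b, then zero-pad to 5 bytes: K' = d4 5b 00 00 00.
K' ⊕ ipad = e2 6d 36 36 36; K' ⊕ opad = 88 07 5c 5c 5c.
Inner hash: even-index sum = 755 mod 256 = 243; odd-index sum = 579 mod 256 = 67 → f3 43.
Outer hash (recomputed tag): even-index sum = 387 mod 256 = 131; odd-index sum = 342 mod 256 = 86 → 83 56.
Recomputed tag = 8356; claimed = 8356 → match.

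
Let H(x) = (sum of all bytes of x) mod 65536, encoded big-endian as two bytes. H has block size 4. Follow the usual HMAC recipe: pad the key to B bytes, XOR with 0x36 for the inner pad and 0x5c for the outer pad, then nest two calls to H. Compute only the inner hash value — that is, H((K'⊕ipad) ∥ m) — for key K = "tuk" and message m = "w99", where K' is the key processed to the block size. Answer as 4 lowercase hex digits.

Key "tuk" = 74 75 6b is 3 bytes ≤ B = 4; zero-pad to 4 bytes: K' = 74 75 6b 00.
K' ⊕ ipad = 42 43 5d 36.
Inner input = 42 43 5d 36 ∥ 77 39 39.
Inner hash: sum = 66+67+93+54+119+57+57 = 513 → 02 01.

0201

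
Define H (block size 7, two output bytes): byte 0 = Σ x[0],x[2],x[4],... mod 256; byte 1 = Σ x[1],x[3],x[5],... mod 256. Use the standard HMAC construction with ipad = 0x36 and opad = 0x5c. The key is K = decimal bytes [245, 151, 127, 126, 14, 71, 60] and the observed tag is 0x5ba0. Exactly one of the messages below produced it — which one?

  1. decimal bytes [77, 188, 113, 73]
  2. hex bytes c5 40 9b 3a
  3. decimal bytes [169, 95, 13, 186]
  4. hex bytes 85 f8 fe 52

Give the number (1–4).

4

Key decimal bytes [245, 151, 127, 126, 14, 71, 60] = f5 97 7f 7e 0e 47 3c is exactly B = 7 bytes: K' = f5 97 7f 7e 0e 47 3c.
K' ⊕ ipad = c3 a1 49 48 38 71 0a; K' ⊕ opad = a9 cb 23 22 52 1b 60.
m1: inner = H(c3 a1 49 48 38 71 0a 4d bc 71 49) = 53 18; tag = H(a9 cb 23 22 52 1b 60 53 18) = 965b
m2: inner = H(c3 a1 49 48 38 71 0a c5 40 9b 3a) = c8 ba; tag = H(a9 cb 23 22 52 1b 60 c8 ba) = 38d0
m3: inner = H(c3 a1 49 48 38 71 0a a9 5f 0d ba) = 67 10; tag = H(a9 cb 23 22 52 1b 60 67 10) = 8e6f
m4: inner = H(c3 a1 49 48 38 71 0a 85 f8 fe 52) = 98 dd; tag = H(a9 cb 23 22 52 1b 60 98 dd) = 5ba0 ← matches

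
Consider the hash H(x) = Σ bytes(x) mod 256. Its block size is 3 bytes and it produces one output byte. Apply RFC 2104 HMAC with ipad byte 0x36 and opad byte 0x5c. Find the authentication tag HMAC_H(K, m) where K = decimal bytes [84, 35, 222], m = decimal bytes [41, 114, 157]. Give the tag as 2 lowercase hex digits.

a0

Key decimal bytes [84, 35, 222] = 54 23 de is exactly B = 3 bytes: K' = 54 23 de.
K' ⊕ ipad = 62 15 e8.  K' ⊕ opad = 08 7f 82.
Inner input = (K'⊕ipad) ∥ m = 62 15 e8 ∥ 29 72 9d.
Inner hash: sum = 98+21+232+41+114+157 = 663; mod 256 = 151 → 97.
Outer input = (K'⊕opad) ∥ inner = 08 7f 82 ∥ 97.
Outer hash (tag): sum = 8+127+130+151 = 416; mod 256 = 160 → a0.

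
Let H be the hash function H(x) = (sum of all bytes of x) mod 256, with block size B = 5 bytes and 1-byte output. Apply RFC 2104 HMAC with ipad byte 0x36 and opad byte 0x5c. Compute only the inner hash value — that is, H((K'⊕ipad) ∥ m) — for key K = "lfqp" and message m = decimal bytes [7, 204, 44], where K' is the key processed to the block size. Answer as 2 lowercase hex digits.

6c

Key "lfqp" = 6c 66 71 70 is 4 bytes ≤ B = 5; zero-pad to 5 bytes: K' = 6c 66 71 70 00.
K' ⊕ ipad = 5a 50 47 46 36.
Inner input = 5a 50 47 46 36 ∥ 07 cc 2c.
Inner hash: sum = 90+80+71+70+54+7+204+44 = 620; mod 256 = 108 → 6c.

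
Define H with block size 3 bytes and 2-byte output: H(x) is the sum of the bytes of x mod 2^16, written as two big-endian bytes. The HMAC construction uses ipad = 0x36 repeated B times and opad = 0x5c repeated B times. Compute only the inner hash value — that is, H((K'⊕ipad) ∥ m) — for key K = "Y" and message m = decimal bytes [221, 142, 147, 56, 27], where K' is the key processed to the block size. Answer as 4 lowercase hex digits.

032c

Key "Y" = 59 is 1 byte ≤ B = 3; zero-pad to 3 bytes: K' = 59 00 00.
K' ⊕ ipad = 6f 36 36.
Inner input = 6f 36 36 ∥ dd 8e 93 38 1b.
Inner hash: sum = 111+54+54+221+142+147+56+27 = 812 → 03 2c.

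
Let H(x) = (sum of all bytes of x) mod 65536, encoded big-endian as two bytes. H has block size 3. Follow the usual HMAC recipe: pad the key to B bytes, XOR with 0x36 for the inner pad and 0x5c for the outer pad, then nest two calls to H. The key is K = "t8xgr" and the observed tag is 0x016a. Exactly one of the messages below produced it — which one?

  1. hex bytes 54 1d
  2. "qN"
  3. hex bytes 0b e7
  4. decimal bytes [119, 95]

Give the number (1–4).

Key "t8xgr" = 74 38 78 67 72 is 5 bytes > B = 3, so hash it first: H(key) = 01 fd, then zero-pad to 3 bytes: K' = 01 fd 00.
K' ⊕ ipad = 37 cb 36; K' ⊕ opad = 5d a1 5c.
m1: inner = H(37 cb 36 54 1d) = 01 a9; tag = H(5d a1 5c 01 a9) = 0204
m2: inner = H(37 cb 36 71 4e) = 01 f7; tag = H(5d a1 5c 01 f7) = 0252
m3: inner = H(37 cb 36 0b e7) = 02 2a; tag = H(5d a1 5c 02 2a) = 0186
m4: inner = H(37 cb 36 77 5f) = 02 0e; tag = H(5d a1 5c 02 0e) = 016a ← matches

4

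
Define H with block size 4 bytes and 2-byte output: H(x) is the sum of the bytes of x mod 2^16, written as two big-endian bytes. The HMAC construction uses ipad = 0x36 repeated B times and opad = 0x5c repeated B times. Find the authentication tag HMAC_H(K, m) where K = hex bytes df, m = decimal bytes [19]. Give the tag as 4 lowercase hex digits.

Key hex bytes df is 1 byte ≤ B = 4; zero-pad to 4 bytes: K' = df 00 00 00.
K' ⊕ ipad = e9 36 36 36.  K' ⊕ opad = 83 5c 5c 5c.
Inner input = (K'⊕ipad) ∥ m = e9 36 36 36 ∥ 13.
Inner hash: sum = 233+54+54+54+19 = 414 → 01 9e.
Outer input = (K'⊕opad) ∥ inner = 83 5c 5c 5c ∥ 01 9e.
Outer hash (tag): sum = 131+92+92+92+1+158 = 566 → 02 36.

0236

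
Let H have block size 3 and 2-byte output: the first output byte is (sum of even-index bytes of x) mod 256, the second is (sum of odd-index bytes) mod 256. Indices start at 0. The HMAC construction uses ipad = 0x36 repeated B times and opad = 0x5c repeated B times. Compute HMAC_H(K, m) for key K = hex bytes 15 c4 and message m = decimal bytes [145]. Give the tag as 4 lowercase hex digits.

Key hex bytes 15 c4 is 2 bytes ≤ B = 3; zero-pad to 3 bytes: K' = 15 c4 00.
K' ⊕ ipad = 23 f2 36.  K' ⊕ opad = 49 98 5c.
Inner input = (K'⊕ipad) ∥ m = 23 f2 36 ∥ 91.
Inner hash: even-index sum = 89 mod 256 = 89; odd-index sum = 387 mod 256 = 131 → 59 83.
Outer input = (K'⊕opad) ∥ inner = 49 98 5c ∥ 59 83.
Outer hash (tag): even-index sum = 296 mod 256 = 40; odd-index sum = 241 mod 256 = 241 → 28 f1.

28f1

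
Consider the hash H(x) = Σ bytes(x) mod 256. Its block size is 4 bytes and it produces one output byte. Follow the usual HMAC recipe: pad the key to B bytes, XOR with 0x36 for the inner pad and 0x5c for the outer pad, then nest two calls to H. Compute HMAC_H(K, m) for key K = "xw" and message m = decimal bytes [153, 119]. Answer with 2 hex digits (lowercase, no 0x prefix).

12

Key "xw" = 78 77 is 2 bytes ≤ B = 4; zero-pad to 4 bytes: K' = 78 77 00 00.
K' ⊕ ipad = 4e 41 36 36.  K' ⊕ opad = 24 2b 5c 5c.
Inner input = (K'⊕ipad) ∥ m = 4e 41 36 36 ∥ 99 77.
Inner hash: sum = 78+65+54+54+153+119 = 523; mod 256 = 11 → 0b.
Outer input = (K'⊕opad) ∥ inner = 24 2b 5c 5c ∥ 0b.
Outer hash (tag): sum = 36+43+92+92+11 = 274; mod 256 = 18 → 12.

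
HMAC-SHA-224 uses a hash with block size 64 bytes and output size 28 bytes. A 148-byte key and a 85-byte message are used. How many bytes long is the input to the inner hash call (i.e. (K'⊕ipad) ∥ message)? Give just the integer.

149

Key is 148 > 64 bytes, so it is hashed to 28 bytes then zero-padded to 64: |K'| = 64.
Inner input = (K'⊕ipad) ∥ m → 64 + 85 = 149 bytes.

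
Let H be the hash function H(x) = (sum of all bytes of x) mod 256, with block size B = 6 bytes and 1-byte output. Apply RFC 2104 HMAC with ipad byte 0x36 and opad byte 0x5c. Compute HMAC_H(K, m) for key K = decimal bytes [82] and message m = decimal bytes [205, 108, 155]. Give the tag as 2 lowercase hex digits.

20

Key decimal bytes [82] = 52 is 1 byte ≤ B = 6; zero-pad to 6 bytes: K' = 52 00 00 00 00 00.
K' ⊕ ipad = 64 36 36 36 36 36.  K' ⊕ opad = 0e 5c 5c 5c 5c 5c.
Inner input = (K'⊕ipad) ∥ m = 64 36 36 36 36 36 ∥ cd 6c 9b.
Inner hash: sum = 100+54+54+54+54+54+205+108+155 = 838; mod 256 = 70 → 46.
Outer input = (K'⊕opad) ∥ inner = 0e 5c 5c 5c 5c 5c ∥ 46.
Outer hash (tag): sum = 14+92+92+92+92+92+70 = 544; mod 256 = 32 → 20.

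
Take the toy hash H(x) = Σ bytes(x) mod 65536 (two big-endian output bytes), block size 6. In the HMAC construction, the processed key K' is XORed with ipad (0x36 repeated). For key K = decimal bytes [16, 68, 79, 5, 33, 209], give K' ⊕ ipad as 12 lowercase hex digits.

2672793317e7

Key decimal bytes [16, 68, 79, 5, 33, 209] = 10 44 4f 05 21 d1 is exactly B = 6 bytes: K' = 10 44 4f 05 21 d1.
XOR each byte with 0x36: 10⊕36=26, 44⊕36=72, 4f⊕36=79, 05⊕36=33, 21⊕36=17, d1⊕36=e7.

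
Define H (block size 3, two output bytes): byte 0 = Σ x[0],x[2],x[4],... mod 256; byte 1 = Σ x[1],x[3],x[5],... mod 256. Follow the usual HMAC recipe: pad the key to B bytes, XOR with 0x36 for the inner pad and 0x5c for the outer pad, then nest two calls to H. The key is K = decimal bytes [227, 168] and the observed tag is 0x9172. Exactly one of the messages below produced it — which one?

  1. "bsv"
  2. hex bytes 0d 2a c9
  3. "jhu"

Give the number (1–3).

1

Key decimal bytes [227, 168] = e3 a8 is 2 bytes ≤ B = 3; zero-pad to 3 bytes: K' = e3 a8 00.
K' ⊕ ipad = d5 9e 36; K' ⊕ opad = bf f4 5c.
m1: inner = H(d5 9e 36 62 73 76) = 7e 76; tag = H(bf f4 5c 7e 76) = 9172 ← matches
m2: inner = H(d5 9e 36 0d 2a c9) = 35 74; tag = H(bf f4 5c 35 74) = 8f29
m3: inner = H(d5 9e 36 6a 68 75) = 73 7d; tag = H(bf f4 5c 73 7d) = 9867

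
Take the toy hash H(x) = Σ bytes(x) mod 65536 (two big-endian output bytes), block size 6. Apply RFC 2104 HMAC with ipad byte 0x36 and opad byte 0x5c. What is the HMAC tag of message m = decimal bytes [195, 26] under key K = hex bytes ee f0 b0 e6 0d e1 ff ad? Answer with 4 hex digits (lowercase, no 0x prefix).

Key hex bytes ee f0 b0 e6 0d e1 ff ad is 8 bytes > B = 6, so hash it first: H(key) = 06 0e, then zero-pad to 6 bytes: K' = 06 0e 00 00 00 00.
K' ⊕ ipad = 30 38 36 36 36 36.  K' ⊕ opad = 5a 52 5c 5c 5c 5c.
Inner input = (K'⊕ipad) ∥ m = 30 38 36 36 36 36 ∥ c3 1a.
Inner hash: sum = 48+56+54+54+54+54+195+26 = 541 → 02 1d.
Outer input = (K'⊕opad) ∥ inner = 5a 52 5c 5c 5c 5c ∥ 02 1d.
Outer hash (tag): sum = 90+82+92+92+92+92+2+29 = 571 → 02 3b.

023b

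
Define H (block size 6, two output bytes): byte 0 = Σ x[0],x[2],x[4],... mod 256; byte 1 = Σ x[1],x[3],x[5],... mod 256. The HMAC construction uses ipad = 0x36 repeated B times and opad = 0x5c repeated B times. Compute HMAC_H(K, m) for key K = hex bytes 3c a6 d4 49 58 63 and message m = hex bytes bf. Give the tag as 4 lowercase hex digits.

05b2

Key hex bytes 3c a6 d4 49 58 63 is exactly B = 6 bytes: K' = 3c a6 d4 49 58 63.
K' ⊕ ipad = 0a 90 e2 7f 6e 55.  K' ⊕ opad = 60 fa 88 15 04 3f.
Inner input = (K'⊕ipad) ∥ m = 0a 90 e2 7f 6e 55 ∥ bf.
Inner hash: even-index sum = 537 mod 256 = 25; odd-index sum = 356 mod 256 = 100 → 19 64.
Outer input = (K'⊕opad) ∥ inner = 60 fa 88 15 04 3f ∥ 19 64.
Outer hash (tag): even-index sum = 261 mod 256 = 5; odd-index sum = 434 mod 256 = 178 → 05 b2.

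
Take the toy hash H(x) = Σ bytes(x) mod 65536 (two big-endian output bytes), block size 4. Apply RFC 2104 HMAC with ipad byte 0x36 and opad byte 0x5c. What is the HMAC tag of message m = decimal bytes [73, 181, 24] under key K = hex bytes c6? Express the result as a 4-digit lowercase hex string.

Key hex bytes c6 is 1 byte ≤ B = 4; zero-pad to 4 bytes: K' = c6 00 00 00.
K' ⊕ ipad = f0 36 36 36.  K' ⊕ opad = 9a 5c 5c 5c.
Inner input = (K'⊕ipad) ∥ m = f0 36 36 36 ∥ 49 b5 18.
Inner hash: sum = 240+54+54+54+73+181+24 = 680 → 02 a8.
Outer input = (K'⊕opad) ∥ inner = 9a 5c 5c 5c ∥ 02 a8.
Outer hash (tag): sum = 154+92+92+92+2+168 = 600 → 02 58.

0258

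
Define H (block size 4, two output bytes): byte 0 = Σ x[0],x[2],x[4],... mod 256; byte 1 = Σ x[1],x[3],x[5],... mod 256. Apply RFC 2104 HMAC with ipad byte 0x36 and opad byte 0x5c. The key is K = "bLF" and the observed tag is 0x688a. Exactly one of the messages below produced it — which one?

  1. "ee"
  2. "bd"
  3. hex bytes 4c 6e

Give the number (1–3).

3

Key "bLF" = 62 4c 46 is 3 bytes ≤ B = 4; zero-pad to 4 bytes: K' = 62 4c 46 00.
K' ⊕ ipad = 54 7a 70 36; K' ⊕ opad = 3e 10 1a 5c.
m1: inner = H(54 7a 70 36 65 65) = 29 15; tag = H(3e 10 1a 5c 29 15) = 8181
m2: inner = H(54 7a 70 36 62 64) = 26 14; tag = H(3e 10 1a 5c 26 14) = 7e80
m3: inner = H(54 7a 70 36 4c 6e) = 10 1e; tag = H(3e 10 1a 5c 10 1e) = 688a ← matches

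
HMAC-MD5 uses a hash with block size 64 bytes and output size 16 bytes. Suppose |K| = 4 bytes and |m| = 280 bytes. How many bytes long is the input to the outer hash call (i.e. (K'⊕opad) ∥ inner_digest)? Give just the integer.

80

Key is 4 ≤ 64 bytes, zero-padded: |K'| = 64.
Outer input = (K'⊕opad) ∥ H(inner) → 64 + 16 = 80 bytes.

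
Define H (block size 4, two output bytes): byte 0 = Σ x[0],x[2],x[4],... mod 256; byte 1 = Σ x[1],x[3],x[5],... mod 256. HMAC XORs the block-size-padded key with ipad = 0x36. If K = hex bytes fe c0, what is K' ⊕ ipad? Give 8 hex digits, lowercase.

c8f63636

Key hex bytes fe c0 is 2 bytes ≤ B = 4; zero-pad to 4 bytes: K' = fe c0 00 00.
XOR each byte with 0x36: fe⊕36=c8, c0⊕36=f6, 00⊕36=36, 00⊕36=36.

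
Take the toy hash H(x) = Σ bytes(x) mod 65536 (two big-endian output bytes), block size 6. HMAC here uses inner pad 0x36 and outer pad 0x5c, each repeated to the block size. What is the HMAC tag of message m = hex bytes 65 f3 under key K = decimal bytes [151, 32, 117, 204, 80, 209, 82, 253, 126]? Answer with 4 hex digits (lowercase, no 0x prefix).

Key decimal bytes [151, 32, 117, 204, 80, 209, 82, 253, 126] = 97 20 75 cc 50 d1 52 fd 7e is 9 bytes > B = 6, so hash it first: H(key) = 04 e6, then zero-pad to 6 bytes: K' = 04 e6 00 00 00 00.
K' ⊕ ipad = 32 d0 36 36 36 36.  K' ⊕ opad = 58 ba 5c 5c 5c 5c.
Inner input = (K'⊕ipad) ∥ m = 32 d0 36 36 36 36 ∥ 65 f3.
Inner hash: sum = 50+208+54+54+54+54+101+243 = 818 → 03 32.
Outer input = (K'⊕opad) ∥ inner = 58 ba 5c 5c 5c 5c ∥ 03 32.
Outer hash (tag): sum = 88+186+92+92+92+92+3+50 = 695 → 02 b7.

02b7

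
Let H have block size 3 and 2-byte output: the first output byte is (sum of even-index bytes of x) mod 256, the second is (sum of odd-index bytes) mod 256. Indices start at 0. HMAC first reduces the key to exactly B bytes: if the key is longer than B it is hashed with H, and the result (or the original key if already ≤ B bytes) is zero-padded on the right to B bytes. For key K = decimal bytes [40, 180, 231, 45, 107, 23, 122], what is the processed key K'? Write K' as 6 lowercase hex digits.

f4f800

|K| = 7 > B = 3, so first hash the key.
H(K): even-index sum = 500 mod 256 = 244; odd-index sum = 248 mod 256 = 248 → f4 f8.
Zero-pad H(K) = f4 f8 to 3 bytes: K' = f4 f8 00.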